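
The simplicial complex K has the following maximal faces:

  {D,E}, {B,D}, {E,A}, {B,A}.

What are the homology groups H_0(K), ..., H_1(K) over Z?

Order the vertices as A < B < D < E. Listing each simplex with vertices in this order, K has dimension 1 with simplices:

  0-simplices (4): A, B, D, E
  1-simplices (4): AB, AE, BD, DE

giving chain groups C_0 ≅ Z^4, C_1 ≅ Z^4.

Boundary ∂_1: C_1 → C_0 is given by ∂[p,q] = [q] − [p]. For instance
  ∂BD = D − B.
As a 4×4 matrix over Z this has rank 3, with invariant factors (1,1,1).

From H_k ≅ ker(∂_k) / im(∂_{k+1}) we obtain:

  H_0: rank C_0 − rank ∂_1 = 4 − 3 = 1, and the invariant factors of ∂_1 are all 1, so H_0 = Z.
  H_1: rank ker ∂_1 − rank ∂_2 = (4 − 3) − 0 = 1, and there is no ∂_2, so H_1 = Z.

H_0 ≅ Z,  H_1 ≅ Z.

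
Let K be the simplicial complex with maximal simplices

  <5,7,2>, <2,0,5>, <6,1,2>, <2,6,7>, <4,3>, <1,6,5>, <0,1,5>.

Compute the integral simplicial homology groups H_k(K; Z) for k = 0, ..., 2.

Order the vertices as 0 < 1 < 2 < 3 < 4 < 5 < 6 < 7. Listing each simplex with vertices in this order, K has dimension 2 with simplices:

  0-simplices (8): [0], [1], [2], [3], [4], [5], [6], [7]
  1-simplices (13): [0,1], [0,2], [0,5], [1,2], [1,5], [1,6], [2,5], [2,6], [2,7], [3,4], [5,6], [5,7], [6,7]
  2-simplices (6): [0,1,5], [0,2,5], [1,2,6], [1,5,6], [2,5,7], [2,6,7]

Hence C_0 ≅ Z^8, C_1 ≅ Z^13, C_2 ≅ Z^6.

∂_1: C_1 → C_0 is given by ∂[p,q] = [q] − [p]. For instance
  ∂[2,7] = [7] − [2].
The resulting 8×13 matrix has rank 6, and its Smith normal form has invariant factors (1,1,1,1,1,1).

Boundary ∂_2: C_2 → C_1 maps a triangle to the signed sum of its edges. For instance
  ∂[1,5,6] = [5,6] − [1,6] + [1,5],
  ∂[2,5,7] = [5,7] − [2,7] + [2,5].
The resulting 13×6 matrix has rank 6, and its Smith normal form has invariant factors (1,1,1,1,1,1).

Reading off H_k = ker ∂_k / im ∂_{k+1}:

  H_0: rank C_0 − rank ∂_1 = 8 − 6 = 2, and the invariant factors of ∂_1 are all 1, so H_0 = Z^2.
  H_1: rank ker ∂_1 − rank ∂_2 = (13 − 6) − 6 = 1, and the invariant factors of ∂_2 are all 1, so H_1 = Z.
  H_2: rank ker ∂_2 − rank ∂_3 = (6 − 6) − 0 = 0, and there is no ∂_3, so H_2 = 0.

As a check, the Euler characteristic is 8 − 13 + 6 = 1, which agrees with 2 − 1 + 0 = 1.

H_0 ≅ Z^2,  H_1 ≅ Z,  H_2 = 0.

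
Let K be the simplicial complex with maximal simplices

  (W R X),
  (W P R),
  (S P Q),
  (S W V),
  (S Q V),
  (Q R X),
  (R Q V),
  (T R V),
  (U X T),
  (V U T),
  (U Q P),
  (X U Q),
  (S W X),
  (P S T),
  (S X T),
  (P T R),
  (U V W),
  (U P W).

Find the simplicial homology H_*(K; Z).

We work with the vertex ordering P < Q < R < S < T < U < V < W < X. The simplices of K, each written with vertices in increasing order, are:

  0-simplices (9): P, Q, R, S, T, U, V, W, X
  1-simplices (27): PQ, PR, PS, PT, PU, PW, QR, QS, QU, QV, QX, RT, RV, RW, RX, ST, SV, SW, SX, TU, TV, TX, UV, UW, UX, VW, WX
  2-simplices (18): PQS, PQU, PRT, PRW, PST, PUW, QRV, QRX, QSV, QUX, RTV, RWX, STX, SVW, SWX, TUV, TUX, UVW

so the chain groups are C_0 ≅ Z^9, C_1 ≅ Z^27, C_2 ≅ Z^18.

The boundary map ∂_1: C_1 → C_0 maps an edge to its endpoints' difference, ∂[p,q] = q − p.
As a 9×27 matrix over Z this has rank 8, with invariant factors (1,1,1,1,1,1,1,1).

∂_2: C_2 → C_1 maps a triangle to the signed sum of its edges. For instance
  ∂TUX = UX − TX + TU,
  ∂PQS = QS − PS + PQ.
The resulting 27×18 matrix has rank 17, and its Smith normal form has invariant factors (1,1,1,1,1,1,1,1,1,1,1,1,1,1,1,1,1).

From H_k ≅ ker(∂_k) / im(∂_{k+1}) we obtain:

  H_0: rank C_0 − rank ∂_1 = 9 − 8 = 1, and the invariant factors of ∂_1 are all 1, so H_0 ≅ Z.
  H_1: rank ker ∂_1 − rank ∂_2 = (27 − 8) − 17 = 2, and the invariant factors of ∂_2 are all 1, so H_1 ≅ Z^2.
  H_2: rank ker ∂_2 − rank ∂_3 = (18 − 17) − 0 = 1, and there is no ∂_3, so H_2 ≅ Z.

As a check, the Euler characteristic is 9 − 27 + 18 = 0, which agrees with 1 − 2 + 1 = 0.
(K is a triangulation of the torus T^2.)

H_0 = Z,  H_1 = Z^2,  H_2 = Z.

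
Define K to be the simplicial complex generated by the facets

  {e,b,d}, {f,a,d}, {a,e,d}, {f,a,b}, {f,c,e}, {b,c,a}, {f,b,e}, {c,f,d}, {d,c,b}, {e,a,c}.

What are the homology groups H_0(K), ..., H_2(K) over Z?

Order the vertices as a < b < c < d < e < f. Listing each simplex with vertices in this order, K has dimension 2 with simplices:

  0-simplices (6): a, b, c, d, e, f
  1-simplices (15): ab, ac, ad, ae, af, bc, bd, be, bf, cd, ce, cf, de, df, ef
  2-simplices (10): abc, abf, ace, ade, adf, bcd, bde, bef, cdf, cef

giving chain groups C_0 ≅ Z^6, C_1 ≅ Z^15, C_2 ≅ Z^10.

Boundary ∂_1: C_1 → C_0 sends each edge [p,q] (with p < q) to q − p.
This gives a 6×15 integer matrix of rank 5; reducing to Smith normal form yields diagonal entries (1,1,1,1,1).

∂_2: C_2 → C_1 acts by ∂[p,q,r] = [q,r] − [p,r] + [p,q]. For instance
  ∂cdf = df − cf + cd,
  ∂abf = bf − af + ab.
As a 15×10 matrix over Z this has rank 10, with invariant factors (1,1,1,1,1,1,1,1,1,2).

Reading off H_k = ker ∂_k / im ∂_{k+1}:

  H_0: rank C_0 − rank ∂_1 = 6 − 5 = 1, and the invariant factors of ∂_1 are all 1, so H_0 = Z.
  H_1: rank ker ∂_1 − rank ∂_2 = (15 − 5) − 10 = 0, and ∂_2 has invariant factor 2 > 1, so H_1 = Z_2.
  H_2: rank ker ∂_2 − rank ∂_3 = (10 − 10) − 0 = 0, and there is no ∂_3, so H_2 = 0.

H_0 ≅ Z,  H_1 ≅ Z_2,  H_2 = 0.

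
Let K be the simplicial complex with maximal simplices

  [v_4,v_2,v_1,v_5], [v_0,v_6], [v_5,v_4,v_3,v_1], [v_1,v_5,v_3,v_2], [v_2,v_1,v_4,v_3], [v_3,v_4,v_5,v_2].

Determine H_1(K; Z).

Take the total order v_0 < v_1 < v_2 < v_3 < v_4 < v_5 < v_6 on the vertex set. Then K (dimension 3) consists of the simplices:

  0-simplices (7): [v_0], [v_1], [v_2], [v_3], [v_4], [v_5], [v_6]
  1-simplices (11): [v_0,v_6], [v_1,v_2], [v_1,v_3], [v_1,v_4], [v_1,v_5], [v_2,v_3], [v_2,v_4], [v_2,v_5], [v_3,v_4], [v_3,v_5], [v_4,v_5]
  2-simplices (10): [v_1,v_2,v_3], [v_1,v_2,v_4], [v_1,v_2,v_5], [v_1,v_3,v_4], [v_1,v_3,v_5], [v_1,v_4,v_5], [v_2,v_3,v_4], [v_2,v_3,v_5], [v_2,v_4,v_5], [v_3,v_4,v_5]
  3-simplices (5): [v_1,v_2,v_3,v_4], [v_1,v_2,v_3,v_5], [v_1,v_2,v_4,v_5], [v_1,v_3,v_4,v_5], [v_2,v_3,v_4,v_5]

Hence C_0 ≅ Z^7, C_1 ≅ Z^11, C_2 ≅ Z^10, C_3 ≅ Z^5.

The boundary map ∂_1: C_1 → C_0 maps an edge to its endpoints' difference, ∂[p,q] = q − p.
The 7×11 boundary matrix has rank 5 and Smith normal form diag(1,1,1,1,1).

Boundary ∂_2: C_2 → C_1 maps a triangle to the signed sum of its edges. For instance
  ∂[v_2,v_3,v_5] = [v_3,v_5] − [v_2,v_5] + [v_2,v_3],
  ∂[v_2,v_4,v_5] = [v_4,v_5] − [v_2,v_5] + [v_2,v_4].
This gives a 11×10 integer matrix of rank 6; reducing to Smith normal form yields diagonal entries (1,1,1,1,1,1).

The boundary map ∂_3: C_3 → C_2 sends each 3-simplex σ to the alternating sum Σ_i (−1)^i (σ with its i-th vertex removed). For instance
  ∂[v_1,v_2,v_4,v_5] = [v_2,v_4,v_5] − [v_1,v_4,v_5] + [v_1,v_2,v_5] − [v_1,v_2,v_4],
  ∂[v_2,v_3,v_4,v_5] = [v_3,v_4,v_5] − [v_2,v_4,v_5] + [v_2,v_3,v_5] − [v_2,v_3,v_4].
As a 10×5 matrix over Z this has rank 4, with invariant factors (1,1,1,1).

Computing H_k = (kernel of ∂_k) / (image of ∂_{k+1}):

  H_1: rank ker ∂_1 − rank ∂_2 = (11 − 5) − 6 = 0, and the invariant factors of ∂_2 are all 1, so H_1 ≅ 0.

H_1 = 0.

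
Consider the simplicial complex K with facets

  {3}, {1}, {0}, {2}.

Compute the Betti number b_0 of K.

Fix the vertex order 0 < 1 < 2 < 3 and write every simplex with vertices in increasing order. Then dim K = 0 and the simplices of K are:

  0-simplices (4): [0], [1], [2], [3]

so the chain groups are C_0 ≅ Z^4.

Now H_k = ker ∂_k / im ∂_{k+1}, so:

  H_0: rank C_0 − rank ∂_1 = 4 − 0 = 4, and there is no ∂_1, so H_0 ≅ Z^4.

Hence the Betti numbers are b_0 = 4.

b_0 = 4.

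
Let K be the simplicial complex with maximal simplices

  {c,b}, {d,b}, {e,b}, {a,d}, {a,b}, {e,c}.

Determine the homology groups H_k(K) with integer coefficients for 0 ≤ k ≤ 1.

We work with the vertex ordering a < b < c < d < e. The simplices of K, each written with vertices in increasing order, are:

  0-simplices (5): a, b, c, d, e
  1-simplices (6): ab, ad, bc, bd, be, ce

giving chain groups C_0 ≅ Z^5, C_1 ≅ Z^6.

∂_1: C_1 → C_0 sends each edge [p,q] (with p < q) to q − p. For instance
  ∂bc = c − b.
The 5×6 boundary matrix has rank 4 and Smith normal form diag(1,1,1,1).

Reading off H_k = ker ∂_k / im ∂_{k+1}:

  H_0: rank C_0 − rank ∂_1 = 5 − 4 = 1, and the invariant factors of ∂_1 are all 1, so H_0 ≅ Z.
  H_1: rank ker ∂_1 − rank ∂_2 = (6 − 4) − 0 = 2, and there is no ∂_2, so H_1 ≅ Z^2.

(K is a triangulation of a wedge of 2 circles.)

H_0 ≅ Z,  H_1 ≅ Z^2.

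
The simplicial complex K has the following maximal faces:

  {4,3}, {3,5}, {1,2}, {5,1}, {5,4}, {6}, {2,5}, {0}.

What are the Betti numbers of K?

Take the total order 0 < 1 < 2 < 3 < 4 < 5 < 6 on the vertex set. Then K (dimension 1) consists of the simplices:

  0-simplices (7): [0], [1], [2], [3], [4], [5], [6]
  1-simplices (6): [1,2], [1,5], [2,5], [3,4], [3,5], [4,5]

Hence C_0 ≅ Z^7, C_1 ≅ Z^6.

∂_1: C_1 → C_0 is given by ∂[p,q] = [q] − [p].
As a 7×6 matrix over Z this has rank 4, with invariant factors (1,1,1,1).

Reading off H_k = ker ∂_k / im ∂_{k+1}:

  H_0: rank C_0 − rank ∂_1 = 7 − 4 = 3, and the invariant factors of ∂_1 are all 1, so H_0 ≅ Z^3.
  H_1: rank ker ∂_1 − rank ∂_2 = (6 − 4) − 0 = 2, and there is no ∂_2, so H_1 ≅ Z^2.

As a check, the Euler characteristic is 7 − 6 = 1, which agrees with 3 − 2 = 1.

Hence the Betti numbers are b_0 = 3, b_1 = 2.

b_0 = 3, b_1 = 2.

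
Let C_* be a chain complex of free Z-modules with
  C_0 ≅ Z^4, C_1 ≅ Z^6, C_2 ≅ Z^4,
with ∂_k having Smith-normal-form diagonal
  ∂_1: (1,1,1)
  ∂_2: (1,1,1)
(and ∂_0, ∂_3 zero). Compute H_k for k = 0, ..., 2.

H_0 ≅ Z,  H_1 = 0,  H_2 ≅ Z.

H_0: b_0 = 4 − 0 − 3 = 1; torsion from ∂_1 factors > 1: none. So H_0 ≅ Z.
H_1: b_1 = 6 − 3 − 3 = 0; torsion from ∂_2 factors > 1: none. So H_1 ≅ 0.
H_2: b_2 = 4 − 3 − 0 = 1; torsion from ∂_3 factors > 1: none. So H_2 ≅ Z.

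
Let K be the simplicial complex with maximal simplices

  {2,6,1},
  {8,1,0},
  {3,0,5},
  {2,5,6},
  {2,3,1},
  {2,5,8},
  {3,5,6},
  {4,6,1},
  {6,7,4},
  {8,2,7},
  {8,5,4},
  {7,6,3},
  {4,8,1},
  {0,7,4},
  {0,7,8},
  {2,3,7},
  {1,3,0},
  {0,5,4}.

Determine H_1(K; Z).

Fix the vertex order 0 < 1 < 2 < 3 < 4 < 5 < 6 < 7 < 8 and write every simplex with vertices in increasing order. Then dim K = 2 and the simplices of K are:

  0-simplices (9): [0], [1], [2], [3], [4], [5], [6], [7], [8]
  1-simplices (27): (27 of them)
  2-simplices (18): [0,1,3], [0,1,8], [0,3,5], [0,4,5], [0,4,7], [0,7,8], [1,2,3], [1,2,6], [1,4,6], [1,4,8], [2,3,7], [2,5,6], [2,5,8], [2,7,8], [3,5,6], [3,6,7], [4,5,8], [4,6,7]

giving chain groups C_0 ≅ Z^9, C_1 ≅ Z^27, C_2 ≅ Z^18.

Boundary ∂_1: C_1 → C_0 is given by ∂[p,q] = [q] − [p]. For instance
  ∂[2,6] = [6] − [2].
This gives a 9×27 integer matrix of rank 8; reducing to Smith normal form yields diagonal entries (1,1,1,1,1,1,1,1).

Boundary ∂_2: C_2 → C_1 acts by ∂[p,q,r] = [q,r] − [p,r] + [p,q]. For instance
  ∂[4,5,8] = [5,8] − [4,8] + [4,5],
  ∂[0,4,7] = [4,7] − [0,7] + [0,4].
The 27×18 boundary matrix has rank 18 and Smith normal form diag(1,1,1,1,1,1,1,1,1,1,1,1,1,1,1,1,1,2).

From H_k ≅ ker(∂_k) / im(∂_{k+1}) we obtain:

  H_1: rank ker ∂_1 − rank ∂_2 = (27 − 8) − 18 = 1, and ∂_2 has invariant factor 2 > 1, so H_1 ≅ Z ⊕ Z/2.

H_1 ≅ Z ⊕ Z/2.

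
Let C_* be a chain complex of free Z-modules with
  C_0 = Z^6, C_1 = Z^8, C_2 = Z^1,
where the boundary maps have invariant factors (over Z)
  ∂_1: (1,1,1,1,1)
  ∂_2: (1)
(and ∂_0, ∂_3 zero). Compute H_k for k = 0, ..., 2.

H_0: b_0 = 6 − 0 − 5 = 1; torsion from ∂_1 factors > 1: none. So H_0 = Z.
H_1: b_1 = 8 − 5 − 1 = 2; torsion from ∂_2 factors > 1: none. So H_1 = Z^2.
H_2: b_2 = 1 − 1 − 0 = 0; torsion from ∂_3 factors > 1: none. So H_2 = 0.

H_0 = Z,  H_1 = Z^2,  H_2 = 0.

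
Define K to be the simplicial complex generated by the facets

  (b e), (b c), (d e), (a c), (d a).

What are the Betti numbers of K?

b_0 = 1, b_1 = 1.

K has 5 vertices, 5 edges.
rank ∂_0 = 0, rank ∂_1 = 4 ⇒ b_0 = 5 − 0 − 4 = 1; all invariant factors of ∂_1 are 1 so no torsion. So H_0 ≅ Z.
rank ∂_1 = 4, rank ∂_2 = 0 ⇒ b_1 = 5 − 4 − 0 = 1. So H_1 ≅ Z.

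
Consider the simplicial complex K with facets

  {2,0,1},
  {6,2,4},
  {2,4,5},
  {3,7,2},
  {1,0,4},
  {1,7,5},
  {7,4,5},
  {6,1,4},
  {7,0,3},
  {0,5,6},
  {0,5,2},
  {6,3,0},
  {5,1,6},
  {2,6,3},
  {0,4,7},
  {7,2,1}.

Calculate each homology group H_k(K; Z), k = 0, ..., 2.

We work with the vertex ordering 0 < 1 < 2 < 3 < 4 < 5 < 6 < 7. The simplices of K, each written with vertices in increasing order, are:

  0-simplices (8): [0], [1], [2], [3], [4], [5], [6], [7]
  1-simplices (24): (24 of them)
  2-simplices (16): [0,1,2], [0,1,4], [0,2,5], [0,3,6], [0,3,7], [0,4,7], [0,5,6], [1,2,7], [1,4,6], [1,5,6], [1,5,7], [2,3,6], [2,3,7], [2,4,5], [2,4,6], [4,5,7]

Hence C_0 ≅ Z^8, C_1 ≅ Z^24, C_2 ≅ Z^16.

The boundary map ∂_1: C_1 → C_0 maps an edge to its endpoints' difference, ∂[p,q] = q − p. For instance
  ∂[4,5] = [5] − [4].
As a 8×24 matrix over Z this has rank 7, with invariant factors (1,1,1,1,1,1,1).

The boundary map ∂_2: C_2 → C_1 sends each 2-simplex [p,q,r] to [q,r] − [p,r] + [p,q]. For instance
  ∂[0,5,6] = [5,6] − [0,6] + [0,5],
  ∂[1,4,6] = [4,6] − [1,6] + [1,4].
As a 24×16 matrix over Z this has rank 15, with invariant factors (1,1,1,1,1,1,1,1,1,1,1,1,1,1,1).

Now H_k = ker ∂_k / im ∂_{k+1}, so:

  H_0: rank C_0 − rank ∂_1 = 8 − 7 = 1, and the invariant factors of ∂_1 are all 1, so H_0 ≅ Z.
  H_1: rank ker ∂_1 − rank ∂_2 = (24 − 7) − 15 = 2, and the invariant factors of ∂_2 are all 1, so H_1 ≅ Z^2.
  H_2: rank ker ∂_2 − rank ∂_3 = (16 − 15) − 0 = 1, and there is no ∂_3, so H_2 ≅ Z.

H_0 ≅ Z,  H_1 ≅ Z^2,  H_2 ≅ Z.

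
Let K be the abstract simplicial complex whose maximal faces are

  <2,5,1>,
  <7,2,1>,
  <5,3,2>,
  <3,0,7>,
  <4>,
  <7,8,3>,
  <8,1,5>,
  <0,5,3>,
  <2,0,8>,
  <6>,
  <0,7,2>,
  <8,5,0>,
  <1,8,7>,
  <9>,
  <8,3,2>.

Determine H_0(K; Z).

H_0 = Z^4.

Order the vertices as 0 < 1 < 2 < 3 < 4 < 5 < 6 < 7 < 8 < 9. Listing each simplex with vertices in this order, K has dimension 2 with simplices:

  0-simplices (10): [0], [1], [2], [3], [4], [5], [6], [7], [8], [9]
  1-simplices (18): [0,2], [0,3], [0,5], [0,7], [0,8], [1,2], [1,5], [1,7], [1,8], [2,3], [2,5], [2,7], [2,8], [3,5], [3,7], [3,8], [5,8], [7,8]
  2-simplices (12): [0,2,7], [0,2,8], [0,3,5], [0,3,7], [0,5,8], [1,2,5], [1,2,7], [1,5,8], [1,7,8], [2,3,5], [2,3,8], [3,7,8]

giving chain groups C_0 ≅ Z^10, C_1 ≅ Z^18, C_2 ≅ Z^12.

Boundary ∂_1: C_1 → C_0 sends each edge [p,q] (with p < q) to q − p.
As a 10×18 matrix over Z this has rank 6, with invariant factors (1,1,1,1,1,1).

Boundary ∂_2: C_2 → C_1 acts by ∂[p,q,r] = [q,r] − [p,r] + [p,q]. For instance
  ∂[1,7,8] = [7,8] − [1,8] + [1,7],
  ∂[1,5,8] = [5,8] − [1,8] + [1,5].
The 18×12 boundary matrix has rank 12 and Smith normal form diag(1,1,1,1,1,1,1,1,1,1,1,2).

Now H_k = ker ∂_k / im ∂_{k+1}, so:

  H_0: rank C_0 − rank ∂_1 = 10 − 6 = 4, and the invariant factors of ∂_1 are all 1, so H_0 = Z^4.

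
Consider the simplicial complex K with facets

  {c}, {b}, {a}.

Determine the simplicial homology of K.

Take the total order a < b < c on the vertex set. Then K (dimension 0) consists of the simplices:

  0-simplices (3): a, b, c

so the chain groups are C_0 ≅ Z^3.

From H_k ≅ ker(∂_k) / im(∂_{k+1}) we obtain:

  H_0: rank C_0 − rank ∂_1 = 3 − 0 = 3, and there is no ∂_1, so H_0 ≅ Z^3.

H_0 ≅ Z^3.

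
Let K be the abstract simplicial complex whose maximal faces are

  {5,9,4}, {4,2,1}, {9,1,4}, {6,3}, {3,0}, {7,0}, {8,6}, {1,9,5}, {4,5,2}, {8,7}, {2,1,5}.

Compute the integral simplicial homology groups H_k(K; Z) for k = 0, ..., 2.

H_0 = Z^2,  H_1 = Z,  H_2 = Z.

Take the total order 0 < 1 < 2 < 3 < 4 < 5 < 6 < 7 < 8 < 9 on the vertex set. Then K (dimension 2) consists of the simplices:

  0-simplices (10): [0], [1], [2], [3], [4], [5], [6], [7], [8], [9]
  1-simplices (14): [0,3], [0,7], [1,2], [1,4], [1,5], [1,9], [2,4], [2,5], [3,6], [4,5], [4,9], [5,9], [6,8], [7,8]
  2-simplices (6): [1,2,4], [1,2,5], [1,4,9], [1,5,9], [2,4,5], [4,5,9]

so the chain groups are C_0 ≅ Z^10, C_1 ≅ Z^14, C_2 ≅ Z^6.

∂_1: C_1 → C_0 maps an edge to its endpoints' difference, ∂[p,q] = q − p.
The resulting 10×14 matrix has rank 8, and its Smith normal form has invariant factors (1,1,1,1,1,1,1,1).

Boundary ∂_2: C_2 → C_1 sends each 2-simplex [p,q,r] to [q,r] − [p,r] + [p,q]. For instance
  ∂[4,5,9] = [5,9] − [4,9] + [4,5],
  ∂[2,4,5] = [4,5] − [2,5] + [2,4].
As a 14×6 matrix over Z this has rank 5, with invariant factors (1,1,1,1,1).

From H_k ≅ ker(∂_k) / im(∂_{k+1}) we obtain:

  H_0: rank C_0 − rank ∂_1 = 10 − 8 = 2, and the invariant factors of ∂_1 are all 1, so H_0 = Z^2.
  H_1: rank ker ∂_1 − rank ∂_2 = (14 − 8) − 5 = 1, and the invariant factors of ∂_2 are all 1, so H_1 = Z.
  H_2: rank ker ∂_2 − rank ∂_3 = (6 − 5) − 0 = 1, and there is no ∂_3, so H_2 = Z.

(K is a triangulation of the disjoint union of the 2-sphere S^2 and the circle S^1.)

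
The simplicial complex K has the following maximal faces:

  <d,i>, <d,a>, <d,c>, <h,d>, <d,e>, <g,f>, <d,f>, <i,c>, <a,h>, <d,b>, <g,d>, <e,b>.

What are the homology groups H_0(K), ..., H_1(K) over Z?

H_0 = Z,  H_1 = Z^4.

Take the total order a < b < c < d < e < f < g < h < i on the vertex set. Then K (dimension 1) consists of the simplices:

  0-simplices (9): a, b, c, d, e, f, g, h, i
  1-simplices (12): ad, ah, bd, be, cd, ci, de, df, dg, dh, di, fg

giving chain groups C_0 ≅ Z^9, C_1 ≅ Z^12.

∂_1: C_1 → C_0 maps an edge to its endpoints' difference, ∂[p,q] = q − p.
The resulting 9×12 matrix has rank 8, and its Smith normal form has invariant factors (1,1,1,1,1,1,1,1).

From H_k ≅ ker(∂_k) / im(∂_{k+1}) we obtain:

  H_0: rank C_0 − rank ∂_1 = 9 − 8 = 1, and the invariant factors of ∂_1 are all 1, so H_0 = Z.
  H_1: rank ker ∂_1 − rank ∂_2 = (12 − 8) − 0 = 4, and there is no ∂_2, so H_1 = Z^4.

As a check, the Euler characteristic is 9 − 12 = -3, which agrees with 1 − 4 = -3.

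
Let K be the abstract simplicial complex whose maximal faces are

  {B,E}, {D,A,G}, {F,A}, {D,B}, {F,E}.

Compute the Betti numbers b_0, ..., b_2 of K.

b_0 = 1, b_1 = 1, b_2 = 0.

Fix the vertex order A < B < D < E < F < G and write every simplex with vertices in increasing order. Then dim K = 2 and the simplices of K are:

  0-simplices (6): A, B, D, E, F, G
  1-simplices (7): AD, AF, AG, BD, BE, DG, EF
  2-simplices (1): ADG

Hence C_0 ≅ Z^6, C_1 ≅ Z^7, C_2 ≅ Z^1.

Boundary ∂_1: C_1 → C_0 sends each edge [p,q] (with p < q) to q − p. For instance
  ∂DG = G − D.
This gives a 6×7 integer matrix of rank 5; reducing to Smith normal form yields diagonal entries (1,1,1,1,1).

The boundary map ∂_2: C_2 → C_1 sends each 2-simplex [p,q,r] to [q,r] − [p,r] + [p,q]. For instance
  ∂ADG = DG − AG + AD.
The resulting 7×1 matrix has rank 1, and its Smith normal form has invariant factors (1).

Computing H_k = (kernel of ∂_k) / (image of ∂_{k+1}):

  H_0: rank C_0 − rank ∂_1 = 6 − 5 = 1, and the invariant factors of ∂_1 are all 1, so H_0 ≅ Z.
  H_1: rank ker ∂_1 − rank ∂_2 = (7 − 5) − 1 = 1, and the invariant factors of ∂_2 are all 1, so H_1 ≅ Z.
  H_2: rank ker ∂_2 − rank ∂_3 = (1 − 1) − 0 = 0, and there is no ∂_3, so H_2 ≅ 0.

Hence the Betti numbers are b_0 = 1, b_1 = 1, b_2 = 0.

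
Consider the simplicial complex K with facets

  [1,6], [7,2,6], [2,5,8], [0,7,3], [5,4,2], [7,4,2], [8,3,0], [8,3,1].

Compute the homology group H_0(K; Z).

Take the total order 0 < 1 < 2 < 3 < 4 < 5 < 6 < 7 < 8 on the vertex set. Then K (dimension 2) consists of the simplices:

  0-simplices (9): [0], [1], [2], [3], [4], [5], [6], [7], [8]
  1-simplices (17): [0,3], [0,7], [0,8], [1,3], [1,6], [1,8], [2,4], [2,5], [2,6], [2,7], [2,8], [3,7], [3,8], [4,5], [4,7], [5,8], [6,7]
  2-simplices (7): [0,3,7], [0,3,8], [1,3,8], [2,4,5], [2,4,7], [2,5,8], [2,6,7]

so the chain groups are C_0 ≅ Z^9, C_1 ≅ Z^17, C_2 ≅ Z^7.

The boundary map ∂_1: C_1 → C_0 sends each edge [p,q] (with p < q) to q − p. For instance
  ∂[3,8] = [8] − [3].
This gives a 9×17 integer matrix of rank 8; reducing to Smith normal form yields diagonal entries (1,1,1,1,1,1,1,1).

∂_2: C_2 → C_1 maps a triangle to the signed sum of its edges. For instance
  ∂[0,3,8] = [3,8] − [0,8] + [0,3],
  ∂[0,3,7] = [3,7] − [0,7] + [0,3].
The resulting 17×7 matrix has rank 7, and its Smith normal form has invariant factors (1,1,1,1,1,1,1).

From H_k ≅ ker(∂_k) / im(∂_{k+1}) we obtain:

  H_0: rank C_0 − rank ∂_1 = 9 − 8 = 1, and the invariant factors of ∂_1 are all 1, so H_0 = Z.

H_0 = Z.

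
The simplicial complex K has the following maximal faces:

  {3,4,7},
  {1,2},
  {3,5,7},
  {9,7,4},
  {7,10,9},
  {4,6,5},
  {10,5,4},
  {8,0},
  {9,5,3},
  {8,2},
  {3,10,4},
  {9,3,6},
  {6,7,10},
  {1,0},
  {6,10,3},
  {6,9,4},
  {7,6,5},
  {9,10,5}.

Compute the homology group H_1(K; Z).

Order the vertices as 0 < 1 < 2 < 3 < 4 < 5 < 6 < 7 < 8 < 9 < 10. Listing each simplex with vertices in this order, K has dimension 2 with simplices:

  0-simplices (11): [0], [1], [2], [3], [4], [5], [6], [7], [8], [9], [10]
  1-simplices (25): (25 of them)
  2-simplices (14): [3,4,7], [3,4,10], [3,5,7], [3,5,9], [3,6,9], [3,6,10], [4,5,6], [4,5,10], [4,6,9], [4,7,9], [5,6,7], [5,9,10], [6,7,10], [7,9,10]

so the chain groups are C_0 ≅ Z^11, C_1 ≅ Z^25, C_2 ≅ Z^14.

Boundary ∂_1: C_1 → C_0 is given by ∂[p,q] = [q] − [p].
The resulting 11×25 matrix has rank 9, and its Smith normal form has invariant factors (1,1,1,1,1,1,1,1,1).

Boundary ∂_2: C_2 → C_1 acts by ∂[p,q,r] = [q,r] − [p,r] + [p,q]. For instance
  ∂[3,4,10] = [4,10] − [3,10] + [3,4],
  ∂[6,7,10] = [7,10] − [6,10] + [6,7].
This gives a 25×14 integer matrix of rank 13; reducing to Smith normal form yields diagonal entries (1,1,1,1,1,1,1,1,1,1,1,1,1).

From H_k ≅ ker(∂_k) / im(∂_{k+1}) we obtain:

  H_1: rank ker ∂_1 − rank ∂_2 = (25 − 9) − 13 = 3, and the invariant factors of ∂_2 are all 1, so H_1 ≅ Z^3.

(K is a triangulation of the disjoint union of the torus T^2 and the circle S^1.)

H_1 = Z^3.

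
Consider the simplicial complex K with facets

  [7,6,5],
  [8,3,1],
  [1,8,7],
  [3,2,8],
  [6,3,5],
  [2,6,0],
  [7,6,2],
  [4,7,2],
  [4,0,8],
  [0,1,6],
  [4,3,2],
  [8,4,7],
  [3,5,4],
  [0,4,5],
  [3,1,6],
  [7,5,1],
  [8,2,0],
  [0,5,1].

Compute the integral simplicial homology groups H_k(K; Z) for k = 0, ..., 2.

K has 9 vertices, 27 edges, 18 triangles.
rank ∂_0 = 0, rank ∂_1 = 8 ⇒ b_0 = 9 − 0 − 8 = 1; all invariant factors of ∂_1 are 1 so no torsion. So H_0 ≅ Z.
rank ∂_1 = 8, rank ∂_2 = 18 ⇒ b_1 = 27 − 8 − 18 = 1; ∂_2 has invariant factor(s) [2] giving torsion. So H_1 ≅ Z ⊕ Z/2.
rank ∂_2 = 18, rank ∂_3 = 0 ⇒ b_2 = 18 − 18 − 0 = 0. So H_2 ≅ 0.

H_0 = Z,  H_1 = Z ⊕ Z/2,  H_2 = 0.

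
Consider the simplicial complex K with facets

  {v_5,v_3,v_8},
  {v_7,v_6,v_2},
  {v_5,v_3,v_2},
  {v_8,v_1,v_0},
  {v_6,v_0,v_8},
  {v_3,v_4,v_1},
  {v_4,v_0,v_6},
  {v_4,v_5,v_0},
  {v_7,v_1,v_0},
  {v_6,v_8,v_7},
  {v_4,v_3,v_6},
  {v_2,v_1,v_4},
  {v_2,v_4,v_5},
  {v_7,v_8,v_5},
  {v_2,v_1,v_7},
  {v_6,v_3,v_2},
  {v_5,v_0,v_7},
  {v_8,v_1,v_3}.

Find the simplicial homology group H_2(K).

H_2 = 0.

Take the total order v_0 < v_1 < v_2 < v_3 < v_4 < v_5 < v_6 < v_7 < v_8 on the vertex set. Then K (dimension 2) consists of the simplices:

  0-simplices (9): [v_0], [v_1], [v_2], [v_3], [v_4], [v_5], [v_6], [v_7], [v_8]
  1-simplices (27): (27 of them)
  2-simplices (18): (18 of them)

so the chain groups are C_0 ≅ Z^9, C_1 ≅ Z^27, C_2 ≅ Z^18.

Boundary ∂_1: C_1 → C_0 sends each edge [p,q] (with p < q) to q − p. For instance
  ∂[v_2,v_7] = [v_7] − [v_2].
The resulting 9×27 matrix has rank 8, and its Smith normal form has invariant factors (1,1,1,1,1,1,1,1).

The boundary map ∂_2: C_2 → C_1 acts by ∂[p,q,r] = [q,r] − [p,r] + [p,q]. For instance
  ∂[v_2,v_4,v_5] = [v_4,v_5] − [v_2,v_5] + [v_2,v_4],
  ∂[v_0,v_4,v_6] = [v_4,v_6] − [v_0,v_6] + [v_0,v_4].
As a 27×18 matrix over Z this has rank 18, with invariant factors (1,1,1,1,1,1,1,1,1,1,1,1,1,1,1,1,1,2).

From H_k ≅ ker(∂_k) / im(∂_{k+1}) we obtain:

  H_2: rank ker ∂_2 − rank ∂_3 = (18 − 18) − 0 = 0, and there is no ∂_3, so H_2 = 0.

(K is a triangulation of the Klein bottle.)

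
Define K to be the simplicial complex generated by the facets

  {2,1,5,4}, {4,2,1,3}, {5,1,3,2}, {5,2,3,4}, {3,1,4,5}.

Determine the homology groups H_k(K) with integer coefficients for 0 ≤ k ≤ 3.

Fix the vertex order 1 < 2 < 3 < 4 < 5 and write every simplex with vertices in increasing order. Then dim K = 3 and the simplices of K are:

  0-simplices (5): [1], [2], [3], [4], [5]
  1-simplices (10): [1,2], [1,3], [1,4], [1,5], [2,3], [2,4], [2,5], [3,4], [3,5], [4,5]
  2-simplices (10): [1,2,3], [1,2,4], [1,2,5], [1,3,4], [1,3,5], [1,4,5], [2,3,4], [2,3,5], [2,4,5], [3,4,5]
  3-simplices (5): [1,2,3,4], [1,2,3,5], [1,2,4,5], [1,3,4,5], [2,3,4,5]

so the chain groups are C_0 ≅ Z^5, C_1 ≅ Z^10, C_2 ≅ Z^10, C_3 ≅ Z^5.

∂_1: C_1 → C_0 maps an edge to its endpoints' difference, ∂[p,q] = q − p. For instance
  ∂[1,2] = [2] − [1].
As a 5×10 matrix over Z this has rank 4, with invariant factors (1,1,1,1).

∂_2: C_2 → C_1 sends each 2-simplex [p,q,r] to [q,r] − [p,r] + [p,q]. For instance
  ∂[1,3,5] = [3,5] − [1,5] + [1,3],
  ∂[2,4,5] = [4,5] − [2,5] + [2,4].
As a 10×10 matrix over Z this has rank 6, with invariant factors (1,1,1,1,1,1).

The boundary map ∂_3: C_3 → C_2 sends each 3-simplex σ to the alternating sum Σ_i (−1)^i (σ with its i-th vertex removed). For instance
  ∂[1,2,4,5] = [2,4,5] − [1,4,5] + [1,2,5] − [1,2,4],
  ∂[1,3,4,5] = [3,4,5] − [1,4,5] + [1,3,5] − [1,3,4].
The resulting 10×5 matrix has rank 4, and its Smith normal form has invariant factors (1,1,1,1).

Now H_k = ker ∂_k / im ∂_{k+1}, so:

  H_0: rank C_0 − rank ∂_1 = 5 − 4 = 1, and the invariant factors of ∂_1 are all 1, so H_0 = Z.
  H_1: rank ker ∂_1 − rank ∂_2 = (10 − 4) − 6 = 0, and the invariant factors of ∂_2 are all 1, so H_1 = 0.
  H_2: rank ker ∂_2 − rank ∂_3 = (10 − 6) − 4 = 0, and the invariant factors of ∂_3 are all 1, so H_2 = 0.
  H_3: rank ker ∂_3 − rank ∂_4 = (5 − 4) − 0 = 1, and there is no ∂_4, so H_3 = Z.

(K is a triangulation of the 3-sphere S^3.)

H_0 = Z,  H_1 = 0,  H_2 = 0,  H_3 = Z.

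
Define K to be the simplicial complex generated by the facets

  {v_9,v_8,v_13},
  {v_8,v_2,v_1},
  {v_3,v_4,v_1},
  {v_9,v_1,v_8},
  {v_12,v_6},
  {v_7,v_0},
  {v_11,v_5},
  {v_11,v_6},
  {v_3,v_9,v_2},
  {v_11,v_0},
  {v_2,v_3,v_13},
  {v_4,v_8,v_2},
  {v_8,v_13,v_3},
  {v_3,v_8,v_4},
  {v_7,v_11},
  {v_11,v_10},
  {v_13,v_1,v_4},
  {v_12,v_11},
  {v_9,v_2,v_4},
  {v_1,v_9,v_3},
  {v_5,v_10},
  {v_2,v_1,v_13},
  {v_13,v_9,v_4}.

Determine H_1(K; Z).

H_1 = Z^5.

Order the vertices as v_0 < v_1 < v_2 < v_3 < v_4 < v_5 < v_6 < v_7 < v_8 < v_9 < v_10 < v_11 < v_12 < v_13. Listing each simplex with vertices in this order, K has dimension 2 with simplices:

  0-simplices (14): [v_0], [v_1], [v_2], [v_3], [v_4], [v_5], [v_6], [v_7], [v_8], [v_9], [v_10], [v_11], [v_12], [v_13]
  1-simplices (30): (30 of them)
  2-simplices (14): (14 of them)

so the chain groups are C_0 ≅ Z^14, C_1 ≅ Z^30, C_2 ≅ Z^14.

Boundary ∂_1: C_1 → C_0 maps an edge to its endpoints' difference, ∂[p,q] = q − p. For instance
  ∂[v_5,v_10] = [v_10] − [v_5].
The 14×30 boundary matrix has rank 12 and Smith normal form diag(1,1,1,1,1,1,1,1,1,1,1,1).

Boundary ∂_2: C_2 → C_1 acts by ∂[p,q,r] = [q,r] − [p,r] + [p,q]. For instance
  ∂[v_2,v_3,v_13] = [v_3,v_13] − [v_2,v_13] + [v_2,v_3],
  ∂[v_1,v_2,v_13] = [v_2,v_13] − [v_1,v_13] + [v_1,v_2].
The resulting 30×14 matrix has rank 13, and its Smith normal form has invariant factors (1,1,1,1,1,1,1,1,1,1,1,1,1).

Computing H_k = (kernel of ∂_k) / (image of ∂_{k+1}):

  H_1: rank ker ∂_1 − rank ∂_2 = (30 − 12) − 13 = 5, and the invariant factors of ∂_2 are all 1, so H_1 = Z^5.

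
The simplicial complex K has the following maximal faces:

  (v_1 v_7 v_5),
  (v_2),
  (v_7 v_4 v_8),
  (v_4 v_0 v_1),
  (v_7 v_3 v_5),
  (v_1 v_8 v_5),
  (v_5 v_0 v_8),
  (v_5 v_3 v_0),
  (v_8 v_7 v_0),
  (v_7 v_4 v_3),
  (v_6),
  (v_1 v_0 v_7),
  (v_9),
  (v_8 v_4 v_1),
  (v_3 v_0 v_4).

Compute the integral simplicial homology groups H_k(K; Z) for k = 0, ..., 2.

H_0 = Z^4,  H_1 = Z/2,  H_2 = 0.

Take the total order v_0 < v_1 < v_2 < v_3 < v_4 < v_5 < v_6 < v_7 < v_8 < v_9 on the vertex set. Then K (dimension 2) consists of the simplices:

  0-simplices (10): [v_0], [v_1], [v_2], [v_3], [v_4], [v_5], [v_6], [v_7], [v_8], [v_9]
  1-simplices (18): (18 of them)
  2-simplices (12): (12 of them)

Hence C_0 ≅ Z^10, C_1 ≅ Z^18, C_2 ≅ Z^12.

The boundary map ∂_1: C_1 → C_0 sends each edge [p,q] (with p < q) to q − p.
The resulting 10×18 matrix has rank 6, and its Smith normal form has invariant factors (1,1,1,1,1,1).

∂_2: C_2 → C_1 sends each 2-simplex [p,q,r] to [q,r] − [p,r] + [p,q]. For instance
  ∂[v_3,v_5,v_7] = [v_5,v_7] − [v_3,v_7] + [v_3,v_5],
  ∂[v_1,v_5,v_7] = [v_5,v_7] − [v_1,v_7] + [v_1,v_5].
The resulting 18×12 matrix has rank 12, and its Smith normal form has invariant factors (1,1,1,1,1,1,1,1,1,1,1,2).

Reading off H_k = ker ∂_k / im ∂_{k+1}:

  H_0: rank C_0 − rank ∂_1 = 10 − 6 = 4, and the invariant factors of ∂_1 are all 1, so H_0 = Z^4.
  H_1: rank ker ∂_1 − rank ∂_2 = (18 − 6) − 12 = 0, and ∂_2 has invariant factor 2 > 1, so H_1 = Z/2.
  H_2: rank ker ∂_2 − rank ∂_3 = (12 − 12) − 0 = 0, and there is no ∂_3, so H_2 = 0.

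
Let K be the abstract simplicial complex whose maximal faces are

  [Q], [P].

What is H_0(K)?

K has 2 vertices.
rank ∂_0 = 0, rank ∂_1 = 0 ⇒ b_0 = 2 − 0 − 0 = 2. So H_0 ≅ Z^2.

H_0 ≅ Z^2.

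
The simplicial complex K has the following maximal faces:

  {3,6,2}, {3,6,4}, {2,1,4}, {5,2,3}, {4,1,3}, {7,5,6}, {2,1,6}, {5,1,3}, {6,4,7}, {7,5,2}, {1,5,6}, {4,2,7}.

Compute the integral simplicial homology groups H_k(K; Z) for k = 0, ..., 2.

Order the vertices as 1 < 2 < 3 < 4 < 5 < 6 < 7. Listing each simplex with vertices in this order, K has dimension 2 with simplices:

  0-simplices (7): [1], [2], [3], [4], [5], [6], [7]
  1-simplices (18): [1,2], [1,3], [1,4], [1,5], [1,6], [2,3], [2,4], [2,5], [2,6], [2,7], [3,4], [3,5], [3,6], [4,6], [4,7], [5,6], [5,7], [6,7]
  2-simplices (12): [1,2,4], [1,2,6], [1,3,4], [1,3,5], [1,5,6], [2,3,5], [2,3,6], [2,4,7], [2,5,7], [3,4,6], [4,6,7], [5,6,7]

Hence C_0 ≅ Z^7, C_1 ≅ Z^18, C_2 ≅ Z^12.

The boundary map ∂_1: C_1 → C_0 sends each edge [p,q] (with p < q) to q − p.
The resulting 7×18 matrix has rank 6, and its Smith normal form has invariant factors (1,1,1,1,1,1).

Boundary ∂_2: C_2 → C_1 acts by ∂[p,q,r] = [q,r] − [p,r] + [p,q]. For instance
  ∂[1,2,4] = [2,4] − [1,4] + [1,2],
  ∂[2,5,7] = [5,7] − [2,7] + [2,5].
The resulting 18×12 matrix has rank 12, and its Smith normal form has invariant factors (1,1,1,1,1,1,1,1,1,1,1,2).

Reading off H_k = ker ∂_k / im ∂_{k+1}:

  H_0: rank C_0 − rank ∂_1 = 7 − 6 = 1, and the invariant factors of ∂_1 are all 1, so H_0 ≅ Z.
  H_1: rank ker ∂_1 − rank ∂_2 = (18 − 6) − 12 = 0, and ∂_2 has invariant factor 2 > 1, so H_1 ≅ Z/2Z.
  H_2: rank ker ∂_2 − rank ∂_3 = (12 − 12) − 0 = 0, and there is no ∂_3, so H_2 ≅ 0.

As a check, the Euler characteristic is 7 − 18 + 12 = 1, which agrees with 1 − 0 + 0 = 1.

H_0 ≅ Z,  H_1 ≅ Z/2Z,  H_2 = 0.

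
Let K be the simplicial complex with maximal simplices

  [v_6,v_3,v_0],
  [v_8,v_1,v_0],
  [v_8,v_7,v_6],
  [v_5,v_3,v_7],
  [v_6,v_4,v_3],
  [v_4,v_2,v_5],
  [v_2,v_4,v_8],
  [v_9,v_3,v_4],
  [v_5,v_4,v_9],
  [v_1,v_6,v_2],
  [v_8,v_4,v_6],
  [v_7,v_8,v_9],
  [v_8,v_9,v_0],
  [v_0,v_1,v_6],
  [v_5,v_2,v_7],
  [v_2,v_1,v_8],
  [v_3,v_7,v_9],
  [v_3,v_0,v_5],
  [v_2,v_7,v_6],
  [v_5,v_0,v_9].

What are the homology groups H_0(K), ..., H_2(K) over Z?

We work with the vertex ordering v_0 < v_1 < v_2 < v_3 < v_4 < v_5 < v_6 < v_7 < v_8 < v_9. The simplices of K, each written with vertices in increasing order, are:

  0-simplices (10): [v_0], [v_1], [v_2], [v_3], [v_4], [v_5], [v_6], [v_7], [v_8], [v_9]
  1-simplices (30): (30 of them)
  2-simplices (20): (20 of them)

Hence C_0 ≅ Z^10, C_1 ≅ Z^30, C_2 ≅ Z^20.

∂_1: C_1 → C_0 is given by ∂[p,q] = [q] − [p]. For instance
  ∂[v_3,v_7] = [v_7] − [v_3].
This gives a 10×30 integer matrix of rank 9; reducing to Smith normal form yields diagonal entries (1,1,1,1,1,1,1,1,1).

∂_2: C_2 → C_1 sends each 2-simplex [p,q,r] to [q,r] − [p,r] + [p,q]. For instance
  ∂[v_0,v_5,v_9] = [v_5,v_9] − [v_0,v_9] + [v_0,v_5],
  ∂[v_0,v_3,v_6] = [v_3,v_6] − [v_0,v_6] + [v_0,v_3].
The 30×20 boundary matrix has rank 20 and Smith normal form diag(1,1,1,1,1,1,1,1,1,1,1,1,1,1,1,1,1,1,1,2).

From H_k ≅ ker(∂_k) / im(∂_{k+1}) we obtain:

  H_0: rank C_0 − rank ∂_1 = 10 − 9 = 1, and the invariant factors of ∂_1 are all 1, so H_0 ≅ Z.
  H_1: rank ker ∂_1 − rank ∂_2 = (30 − 9) − 20 = 1, and ∂_2 has invariant factor 2 > 1, so H_1 ≅ Z ⊕ Z/2.
  H_2: rank ker ∂_2 − rank ∂_3 = (20 − 20) − 0 = 0, and there is no ∂_3, so H_2 ≅ 0.

H_0 = Z,  H_1 = Z ⊕ Z/2,  H_2 = 0.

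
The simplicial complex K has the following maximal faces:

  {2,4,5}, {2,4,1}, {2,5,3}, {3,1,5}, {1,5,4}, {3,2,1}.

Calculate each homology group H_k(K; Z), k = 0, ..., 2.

H_0 ≅ Z,  H_1 = 0,  H_2 ≅ Z.

Take the total order 1 < 2 < 3 < 4 < 5 on the vertex set. Then K (dimension 2) consists of the simplices:

  0-simplices (5): [1], [2], [3], [4], [5]
  1-simplices (9): [1,2], [1,3], [1,4], [1,5], [2,3], [2,4], [2,5], [3,5], [4,5]
  2-simplices (6): [1,2,3], [1,2,4], [1,3,5], [1,4,5], [2,3,5], [2,4,5]

so the chain groups are C_0 ≅ Z^5, C_1 ≅ Z^9, C_2 ≅ Z^6.

Boundary ∂_1: C_1 → C_0 is given by ∂[p,q] = [q] − [p]. For instance
  ∂[2,5] = [5] − [2].
As a 5×9 matrix over Z this has rank 4, with invariant factors (1,1,1,1).

∂_2: C_2 → C_1 sends each 2-simplex [p,q,r] to [q,r] − [p,r] + [p,q]. For instance
  ∂[1,2,4] = [2,4] − [1,4] + [1,2],
  ∂[2,3,5] = [3,5] − [2,5] + [2,3].
This gives a 9×6 integer matrix of rank 5; reducing to Smith normal form yields diagonal entries (1,1,1,1,1).

Reading off H_k = ker ∂_k / im ∂_{k+1}:

  H_0: rank C_0 − rank ∂_1 = 5 − 4 = 1, and the invariant factors of ∂_1 are all 1, so H_0 ≅ Z.
  H_1: rank ker ∂_1 − rank ∂_2 = (9 − 4) − 5 = 0, and the invariant factors of ∂_2 are all 1, so H_1 ≅ 0.
  H_2: rank ker ∂_2 − rank ∂_3 = (6 − 5) − 0 = 1, and there is no ∂_3, so H_2 ≅ Z.

As a check, the Euler characteristic is 5 − 9 + 6 = 2, which agrees with 1 − 0 + 1 = 2.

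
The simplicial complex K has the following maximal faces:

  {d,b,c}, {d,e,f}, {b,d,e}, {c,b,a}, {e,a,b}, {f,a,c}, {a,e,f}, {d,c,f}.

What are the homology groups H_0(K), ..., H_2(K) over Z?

We work with the vertex ordering a < b < c < d < e < f. The simplices of K, each written with vertices in increasing order, are:

  0-simplices (6): a, b, c, d, e, f
  1-simplices (12): ab, ac, ae, af, bc, bd, be, cd, cf, de, df, ef
  2-simplices (8): abc, abe, acf, aef, bcd, bde, cdf, def

Hence C_0 ≅ Z^6, C_1 ≅ Z^12, C_2 ≅ Z^8.

Boundary ∂_1: C_1 → C_0 maps an edge to its endpoints' difference, ∂[p,q] = q − p.
As a 6×12 matrix over Z this has rank 5, with invariant factors (1,1,1,1,1).

Boundary ∂_2: C_2 → C_1 acts by ∂[p,q,r] = [q,r] − [p,r] + [p,q]. For instance
  ∂abc = bc − ac + ab,
  ∂aef = ef − af + ae.
This gives a 12×8 integer matrix of rank 7; reducing to Smith normal form yields diagonal entries (1,1,1,1,1,1,1).

Computing H_k = (kernel of ∂_k) / (image of ∂_{k+1}):

  H_0: rank C_0 − rank ∂_1 = 6 − 5 = 1, and the invariant factors of ∂_1 are all 1, so H_0 = Z.
  H_1: rank ker ∂_1 − rank ∂_2 = (12 − 5) − 7 = 0, and the invariant factors of ∂_2 are all 1, so H_1 = 0.
  H_2: rank ker ∂_2 − rank ∂_3 = (8 − 7) − 0 = 1, and there is no ∂_3, so H_2 = Z.

As a check, the Euler characteristic is 6 − 12 + 8 = 2, which agrees with 1 − 0 + 1 = 2.
(K is a triangulation of the 2-sphere S^2.)

H_0 ≅ Z,  H_1 = 0,  H_2 ≅ Z.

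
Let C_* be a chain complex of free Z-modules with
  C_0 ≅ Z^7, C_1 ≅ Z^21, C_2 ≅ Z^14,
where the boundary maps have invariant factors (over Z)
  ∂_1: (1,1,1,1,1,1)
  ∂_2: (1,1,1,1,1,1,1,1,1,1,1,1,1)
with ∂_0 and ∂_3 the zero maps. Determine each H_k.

H_0: b_0 = 7 − 0 − 6 = 1; torsion from ∂_1 factors > 1: none. So H_0 ≅ Z.
H_1: b_1 = 21 − 6 − 13 = 2; torsion from ∂_2 factors > 1: none. So H_1 ≅ Z^2.
H_2: b_2 = 14 − 13 − 0 = 1; torsion from ∂_3 factors > 1: none. So H_2 ≅ Z.

H_0 ≅ Z,  H_1 ≅ Z^2,  H_2 ≅ Z.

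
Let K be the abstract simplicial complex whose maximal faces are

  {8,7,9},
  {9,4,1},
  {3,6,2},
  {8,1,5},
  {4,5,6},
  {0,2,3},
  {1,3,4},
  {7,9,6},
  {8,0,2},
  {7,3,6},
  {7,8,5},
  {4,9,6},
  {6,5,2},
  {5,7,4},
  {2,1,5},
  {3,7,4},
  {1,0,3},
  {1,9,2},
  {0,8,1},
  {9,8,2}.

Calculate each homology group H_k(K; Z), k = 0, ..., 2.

Fix the vertex order 0 < 1 < 2 < 3 < 4 < 5 < 6 < 7 < 8 < 9 and write every simplex with vertices in increasing order. Then dim K = 2 and the simplices of K are:

  0-simplices (10): [0], [1], [2], [3], [4], [5], [6], [7], [8], [9]
  1-simplices (30): (30 of them)
  2-simplices (20): (20 of them)

Hence C_0 ≅ Z^10, C_1 ≅ Z^30, C_2 ≅ Z^20.

∂_1: C_1 → C_0 sends each edge [p,q] (with p < q) to q − p. For instance
  ∂[3,4] = [4] − [3].
The 10×30 boundary matrix has rank 9 and Smith normal form diag(1,1,1,1,1,1,1,1,1).

The boundary map ∂_2: C_2 → C_1 maps a triangle to the signed sum of its edges. For instance
  ∂[1,2,9] = [2,9] − [1,9] + [1,2],
  ∂[1,5,8] = [5,8] − [1,8] + [1,5].
As a 30×20 matrix over Z this has rank 20, with invariant factors (1,1,1,1,1,1,1,1,1,1,1,1,1,1,1,1,1,1,1,2).

Computing H_k = (kernel of ∂_k) / (image of ∂_{k+1}):

  H_0: rank C_0 − rank ∂_1 = 10 − 9 = 1, and the invariant factors of ∂_1 are all 1, so H_0 = Z.
  H_1: rank ker ∂_1 − rank ∂_2 = (30 − 9) − 20 = 1, and ∂_2 has invariant factor 2 > 1, so H_1 = Z ⊕ Z/2.
  H_2: rank ker ∂_2 − rank ∂_3 = (20 − 20) − 0 = 0, and there is no ∂_3, so H_2 = 0.

As a check, the Euler characteristic is 10 − 30 + 20 = 0, which agrees with 1 − 1 + 0 = 0.
(K is a triangulation of the Klein bottle.)

H_0 ≅ Z,  H_1 ≅ Z ⊕ Z/2,  H_2 = 0.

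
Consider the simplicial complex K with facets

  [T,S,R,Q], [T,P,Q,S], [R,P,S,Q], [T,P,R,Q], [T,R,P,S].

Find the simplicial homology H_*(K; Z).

H_0 = Z,  H_1 = 0,  H_2 = 0,  H_3 = Z.

We work with the vertex ordering P < Q < R < S < T. The simplices of K, each written with vertices in increasing order, are:

  0-simplices (5): P, Q, R, S, T
  1-simplices (10): PQ, PR, PS, PT, QR, QS, QT, RS, RT, ST
  2-simplices (10): PQR, PQS, PQT, PRS, PRT, PST, QRS, QRT, QST, RST
  3-simplices (5): PQRS, PQRT, PQST, PRST, QRST

Hence C_0 ≅ Z^5, C_1 ≅ Z^10, C_2 ≅ Z^10, C_3 ≅ Z^5.

The boundary map ∂_1: C_1 → C_0 maps an edge to its endpoints' difference, ∂[p,q] = q − p. For instance
  ∂PT = T − P.
The resulting 5×10 matrix has rank 4, and its Smith normal form has invariant factors (1,1,1,1).

The boundary map ∂_2: C_2 → C_1 acts by ∂[p,q,r] = [q,r] − [p,r] + [p,q]. For instance
  ∂PQS = QS − PS + PQ,
  ∂PRT = RT − PT + PR.
The resulting 10×10 matrix has rank 6, and its Smith normal form has invariant factors (1,1,1,1,1,1).

Boundary ∂_3: C_3 → C_2 sends each 3-simplex σ to the alternating sum Σ_i (−1)^i (σ with its i-th vertex removed). For instance
  ∂PRST = RST − PST + PRT − PRS,
  ∂PQRS = QRS − PRS + PQS − PQR.
As a 10×5 matrix over Z this has rank 4, with invariant factors (1,1,1,1).

Computing H_k = (kernel of ∂_k) / (image of ∂_{k+1}):

  H_0: rank C_0 − rank ∂_1 = 5 − 4 = 1, and the invariant factors of ∂_1 are all 1, so H_0 ≅ Z.
  H_1: rank ker ∂_1 − rank ∂_2 = (10 − 4) − 6 = 0, and the invariant factors of ∂_2 are all 1, so H_1 ≅ 0.
  H_2: rank ker ∂_2 − rank ∂_3 = (10 − 6) − 4 = 0, and the invariant factors of ∂_3 are all 1, so H_2 ≅ 0.
  H_3: rank ker ∂_3 − rank ∂_4 = (5 − 4) − 0 = 1, and there is no ∂_4, so H_3 ≅ Z.

As a check, the Euler characteristic is 5 − 10 + 10 − 5 = 0, which agrees with 1 − 0 + 0 − 1 = 0.
(K is a triangulation of the 3-sphere S^3.)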